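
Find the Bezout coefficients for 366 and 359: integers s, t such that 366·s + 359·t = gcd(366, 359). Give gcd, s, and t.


Euclidean algorithm on (366, 359) — divide until remainder is 0:
  366 = 1 · 359 + 7
  359 = 51 · 7 + 2
  7 = 3 · 2 + 1
  2 = 2 · 1 + 0
gcd(366, 359) = 1.
Track Bezout coefficients alongside the remainders: start with r₀ = 366 = a·1 + b·0 (s = 1, t = 0) and r₁ = 359 = a·0 + b·1 (s = 0, t = 1); each new remainder r_{k+1} = r_{k-1} − q_k·r_k inherits s_{k+1} = s_{k-1} − q_k·s_k, t_{k+1} = t_{k-1} − q_k·t_k, so r_k = a·s_k + b·t_k at every step:
  q = 1: r = 7, s = 1 − 1·0 = 1, t = 0 − 1·1 = -1  (check: 366·1 + 359·(-1) = 7)
  q = 51: r = 2, s = 0 − 51·1 = -51, t = 1 − 51·(-1) = 52  (check: 366·(-51) + 359·52 = 2)
  q = 3: r = 1, s = 1 − 3·(-51) = 154, t = -1 − 3·52 = -157  (check: 366·154 + 359·(-157) = 1)
The row with r = 1 (the gcd) gives the Bezout coefficients s = 154, t = -157.
Result: 366 · (154) + 359 · (-157) = 1.

gcd(366, 359) = 1; s = 154, t = -157 (check: 366·154 + 359·(-157) = 1).


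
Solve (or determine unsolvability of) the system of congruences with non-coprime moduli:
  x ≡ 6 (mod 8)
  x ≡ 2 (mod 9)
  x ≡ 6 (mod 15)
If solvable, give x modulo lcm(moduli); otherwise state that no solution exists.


Moduli 8, 9, 15 are not pairwise coprime, so CRT works modulo lcm(m_i) when all pairwise compatibility conditions hold.
Pairwise compatibility: gcd(m_i, m_j) must divide a_i - a_j for every pair.
Merge one congruence at a time:
  Start: x ≡ 6 (mod 8).
  Combine with x ≡ 2 (mod 9): gcd(8, 9) = 1; 2 - 6 = -4, which IS divisible by 1, so compatible.
    Write x = 6 + 8·t and substitute into x ≡ 2 (mod 9): 8·t ≡ 2 − 6 = -4 (mod 9).
    Reduce coefficients mod 9: 8·t ≡ 5 (mod 9).
    The inverse of 8 mod 9 is 8 (since 8·8 = 64 = 7·9 + 1), so t ≡ 8·5 = 40 ≡ 4 (mod 9).
    Then x = 6 + 8·4 = 38, valid modulo lcm(8, 9) = 72: x ≡ 38 (mod 72).
  Combine with x ≡ 6 (mod 15): gcd(72, 15) = 3, and 6 - 38 = -32 is NOT divisible by 3.
    ⇒ system is inconsistent (no integer solution).

No solution (the system is inconsistent).


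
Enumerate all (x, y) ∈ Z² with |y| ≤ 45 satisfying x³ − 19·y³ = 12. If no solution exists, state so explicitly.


The equation is x³ - 19y³ = 12. For fixed y, x³ = 19·y³ + 12, so a solution requires the RHS to be a perfect cube.
Strategy: iterate y from -45 to 45, compute RHS = 19·y³ + 12, and check whether it is a (positive or negative) perfect cube.
Check small values of y:
  y = 0: RHS = 12 is not a perfect cube.
  y = 1: RHS = 31 is not a perfect cube.
  y = -1: RHS = -7 is not a perfect cube.
  y = 2: RHS = 164 is not a perfect cube.
  y = -2: RHS = -140 is not a perfect cube.
  y = 3: RHS = 525 is not a perfect cube.
  y = -3: RHS = -501 is not a perfect cube.
Continuing the search up to |y| = 45 finds no solutions either.
No (x, y) in the scanned range satisfies the equation.

No integer solutions with |y| ≤ 45.


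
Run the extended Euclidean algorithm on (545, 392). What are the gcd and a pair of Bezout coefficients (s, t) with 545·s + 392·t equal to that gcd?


Euclidean algorithm on (545, 392) — divide until remainder is 0:
  545 = 1 · 392 + 153
  392 = 2 · 153 + 86
  153 = 1 · 86 + 67
  86 = 1 · 67 + 19
  67 = 3 · 19 + 10
  19 = 1 · 10 + 9
  10 = 1 · 9 + 1
  9 = 9 · 1 + 0
gcd(545, 392) = 1.
Track Bezout coefficients alongside the remainders: start with r₀ = 545 = a·1 + b·0 (s = 1, t = 0) and r₁ = 392 = a·0 + b·1 (s = 0, t = 1); each new remainder r_{k+1} = r_{k-1} − q_k·r_k inherits s_{k+1} = s_{k-1} − q_k·s_k, t_{k+1} = t_{k-1} − q_k·t_k, so r_k = a·s_k + b·t_k at every step:
  q = 1: r = 153, s = 1 − 1·0 = 1, t = 0 − 1·1 = -1  (check: 545·1 + 392·(-1) = 153)
  q = 2: r = 86, s = 0 − 2·1 = -2, t = 1 − 2·(-1) = 3  (check: 545·(-2) + 392·3 = 86)
  q = 1: r = 67, s = 1 − 1·(-2) = 3, t = -1 − 1·3 = -4  (check: 545·3 + 392·(-4) = 67)
  q = 1: r = 19, s = -2 − 1·3 = -5, t = 3 − 1·(-4) = 7  (check: 545·(-5) + 392·7 = 19)
  q = 3: r = 10, s = 3 − 3·(-5) = 18, t = -4 − 3·7 = -25  (check: 545·18 + 392·(-25) = 10)
  q = 1: r = 9, s = -5 − 1·18 = -23, t = 7 − 1·(-25) = 32  (check: 545·(-23) + 392·32 = 9)
  q = 1: r = 1, s = 18 − 1·(-23) = 41, t = -25 − 1·32 = -57  (check: 545·41 + 392·(-57) = 1)
The row with r = 1 (the gcd) gives the Bezout coefficients s = 41, t = -57.
Result: 545 · (41) + 392 · (-57) = 1.

gcd(545, 392) = 1; s = 41, t = -57 (check: 545·41 + 392·(-57) = 1).


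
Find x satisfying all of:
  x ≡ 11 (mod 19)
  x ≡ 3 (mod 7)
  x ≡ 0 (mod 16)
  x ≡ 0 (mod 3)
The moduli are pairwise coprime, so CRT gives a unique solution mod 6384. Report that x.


Product of moduli M = 19 · 7 · 16 · 3 = 6384.
Merge one congruence at a time:
  Start: x ≡ 11 (mod 19).
  Combine with x ≡ 3 (mod 7); new modulus lcm = 133.
    Write x = 11 + 19·t and substitute into x ≡ 3 (mod 7): 19·t ≡ 3 − 11 = -8 (mod 7).
    Reduce coefficients mod 7: 5·t ≡ 6 (mod 7).
    The inverse of 5 mod 7 is 3 (since 5·3 = 15 = 2·7 + 1), so t ≡ 3·6 = 18 ≡ 4 (mod 7).
    Then x = 11 + 19·4 = 87, valid modulo lcm(19, 7) = 133: x ≡ 87 (mod 133).
  Combine with x ≡ 0 (mod 16); new modulus lcm = 2128.
    Write x = 87 + 133·t and substitute into x ≡ 0 (mod 16): 133·t ≡ 0 − 87 = -87 (mod 16).
    Reduce coefficients mod 16: 5·t ≡ 9 (mod 16).
    The inverse of 5 mod 16 is 13 (since 5·13 = 65 = 4·16 + 1), so t ≡ 13·9 = 117 ≡ 5 (mod 16).
    Then x = 87 + 133·5 = 752, valid modulo lcm(133, 16) = 2128: x ≡ 752 (mod 2128).
  Combine with x ≡ 0 (mod 3); new modulus lcm = 6384.
    Write x = 752 + 2128·t and substitute into x ≡ 0 (mod 3): 2128·t ≡ 0 − 752 = -752 (mod 3).
    Reduce coefficients mod 3: 1·t ≡ 1 (mod 3).
    So t ≡ 1 (mod 3).
    Then x = 752 + 2128·1 = 2880, valid modulo lcm(2128, 3) = 6384: x ≡ 2880 (mod 6384).
Verify against each original: 2880 mod 19 = 11, 2880 mod 7 = 3, 2880 mod 16 = 0, 2880 mod 3 = 0.

x ≡ 2880 (mod 6384).


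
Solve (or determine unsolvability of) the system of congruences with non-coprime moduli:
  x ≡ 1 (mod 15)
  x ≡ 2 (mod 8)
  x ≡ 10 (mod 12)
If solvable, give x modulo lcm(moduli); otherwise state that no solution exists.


Moduli 15, 8, 12 are not pairwise coprime, so CRT works modulo lcm(m_i) when all pairwise compatibility conditions hold.
Pairwise compatibility: gcd(m_i, m_j) must divide a_i - a_j for every pair.
Merge one congruence at a time:
  Start: x ≡ 1 (mod 15).
  Combine with x ≡ 2 (mod 8): gcd(15, 8) = 1; 2 - 1 = 1, which IS divisible by 1, so compatible.
    Write x = 1 + 15·t and substitute into x ≡ 2 (mod 8): 15·t ≡ 2 − 1 = 1 (mod 8).
    Reduce coefficients mod 8: 7·t ≡ 1 (mod 8).
    The inverse of 7 mod 8 is 7 (since 7·7 = 49 = 6·8 + 1), so t ≡ 7·1 = 7 ≡ 7 (mod 8).
    Then x = 1 + 15·7 = 106, valid modulo lcm(15, 8) = 120: x ≡ 106 (mod 120).
  Combine with x ≡ 10 (mod 12): gcd(120, 12) = 12; 10 - 106 = -96, which IS divisible by 12, so compatible.
    Write x = 106 + 120·t and substitute into x ≡ 10 (mod 12): 120·t ≡ 10 − 106 = -96 (mod 12).
    Divide the congruence (and modulus) by g = 12: 10·t ≡ -8 (mod 1).
    Modulo 1 every t works; take t = 0.
    Then x = 106 + 120·0 = 106, valid modulo lcm(120, 12) = 120: x ≡ 106 (mod 120).
Verify: 106 mod 15 = 1, 106 mod 8 = 2, 106 mod 12 = 10.

x ≡ 106 (mod 120).


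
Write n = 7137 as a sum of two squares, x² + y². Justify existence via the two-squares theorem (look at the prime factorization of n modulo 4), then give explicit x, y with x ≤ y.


Step 1: Factor n = 7137 = 3^2 · 13 · 61.
Step 2: Check the mod-4 condition on each prime factor: 3 ≡ 3 (mod 4), exponent 2 (must be even); 13 ≡ 1 (mod 4), exponent 1; 61 ≡ 1 (mod 4), exponent 1.
All primes ≡ 3 (mod 4) appear to even exponent (or don't appear), so by the two-squares theorem n IS expressible as a sum of two squares.
Step 3: Build a representation. Group n = k² · m with k = 3 and m = 13 · 61 = 793 (a product of primes ≡ 1 (mod 4)); a representation of m scales to one of n via (k·x)² + (k·y)² = k²(x² + y²). Each prime p ≡ 1 (mod 4) is itself a sum of two squares; find a² by testing p − a² for a perfect square:
  13: 13 − 1² = 12, 13 − 2² = 9 = 3² ⇒ 13 = 2² + 3².
  61: 61 − 1² = 60, 61 − 2² = 57, 61 − 3² = 52, 61 − 4² = 45, 61 − 5² = 36 = 6² ⇒ 61 = 5² + 6².
  Combine using the Brahmagupta–Fibonacci identity (a² + b²)(c² + d²) = (ac − bd)² + (ad + bc)² = (ac + bd)² + (ad − bc)²:
  13 · 61 = 793: from (2² + 3²)(5² + 6²), take (2·5 − 3·6, 2·6 + 3·5) = (10 − 18, 12 + 15) = (-8, 27); dropping signs (only squares matter) gives (8, 27); check 8² + 27² = 64 + 729 = 793 ✓.
  Scale by k = 3: (3·8, 3·27) = (24, 81).
Step 4: Order so x ≤ y and verify: 24² + 81² = 576 + 6561 = 7137 = n. ✓

n = 7137 = 24² + 81² (one valid representation with x ≤ y).


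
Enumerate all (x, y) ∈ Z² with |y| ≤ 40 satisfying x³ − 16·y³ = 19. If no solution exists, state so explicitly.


The equation is x³ - 16y³ = 19. For fixed y, x³ = 16·y³ + 19, so a solution requires the RHS to be a perfect cube.
Strategy: iterate y from -40 to 40, compute RHS = 16·y³ + 19, and check whether it is a (positive or negative) perfect cube.
Check small values of y:
  y = 0: RHS = 19 is not a perfect cube.
  y = 1: RHS = 35 is not a perfect cube.
  y = -1: RHS = 3 is not a perfect cube.
  y = 2: RHS = 147 is not a perfect cube.
  y = -2: RHS = -109 is not a perfect cube.
  y = 3: RHS = 451 is not a perfect cube.
  y = -3: RHS = -413 is not a perfect cube.
Continuing the search up to |y| = 40 finds no solutions either.
No (x, y) in the scanned range satisfies the equation.

No integer solutions with |y| ≤ 40.


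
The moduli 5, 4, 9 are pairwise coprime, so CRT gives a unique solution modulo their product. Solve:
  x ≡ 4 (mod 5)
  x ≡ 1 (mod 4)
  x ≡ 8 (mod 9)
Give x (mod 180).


Moduli 5, 4, 9 are pairwise coprime; by CRT there is a unique solution modulo M = 5 · 4 · 9 = 180.
Solve pairwise, accumulating the modulus:
  Start with x ≡ 4 (mod 5).
  Combine with x ≡ 1 (mod 4): since gcd(5, 4) = 1, we get a unique residue mod 20.
    Write x = 4 + 5·t and substitute into x ≡ 1 (mod 4): 5·t ≡ 1 − 4 = -3 (mod 4).
    Reduce coefficients mod 4: 1·t ≡ 1 (mod 4).
    So t ≡ 1 (mod 4).
    Then x = 4 + 5·1 = 9, valid modulo lcm(5, 4) = 20: x ≡ 9 (mod 20).
  Combine with x ≡ 8 (mod 9): since gcd(20, 9) = 1, we get a unique residue mod 180.
    Write x = 9 + 20·t and substitute into x ≡ 8 (mod 9): 20·t ≡ 8 − 9 = -1 (mod 9).
    Reduce coefficients mod 9: 2·t ≡ 8 (mod 9).
    The inverse of 2 mod 9 is 5 (since 2·5 = 10 = 1·9 + 1), so t ≡ 5·8 = 40 ≡ 4 (mod 9).
    Then x = 9 + 20·4 = 89, valid modulo lcm(20, 9) = 180: x ≡ 89 (mod 180).
Verify: 89 mod 5 = 4 ✓, 89 mod 4 = 1 ✓, 89 mod 9 = 8 ✓.

x ≡ 89 (mod 180).


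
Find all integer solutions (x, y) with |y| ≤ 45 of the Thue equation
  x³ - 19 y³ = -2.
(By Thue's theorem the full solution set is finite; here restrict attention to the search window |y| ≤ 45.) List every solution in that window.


The equation is x³ - 19y³ = -2. For fixed y, x³ = 19·y³ − 2, so a solution requires the RHS to be a perfect cube.
Strategy: iterate y from -45 to 45, compute RHS = 19·y³ − 2, and check whether it is a (positive or negative) perfect cube.
Check small values of y:
  y = 0: RHS = -2 is not a perfect cube.
  y = 1: RHS = 17 is not a perfect cube.
  y = -1: RHS = -21 is not a perfect cube.
  y = 2: RHS = 150 is not a perfect cube.
  y = -2: RHS = -154 is not a perfect cube.
  y = 3: RHS = 511 is not a perfect cube.
  y = -3: RHS = -515 is not a perfect cube.
Continuing the search up to |y| = 45 finds no solutions either.
No (x, y) in the scanned range satisfies the equation.

No integer solutions with |y| ≤ 45.


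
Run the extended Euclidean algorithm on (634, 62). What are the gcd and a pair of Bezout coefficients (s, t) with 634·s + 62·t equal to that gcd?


Euclidean algorithm on (634, 62) — divide until remainder is 0:
  634 = 10 · 62 + 14
  62 = 4 · 14 + 6
  14 = 2 · 6 + 2
  6 = 3 · 2 + 0
gcd(634, 62) = 2.
Track Bezout coefficients alongside the remainders: start with r₀ = 634 = a·1 + b·0 (s = 1, t = 0) and r₁ = 62 = a·0 + b·1 (s = 0, t = 1); each new remainder r_{k+1} = r_{k-1} − q_k·r_k inherits s_{k+1} = s_{k-1} − q_k·s_k, t_{k+1} = t_{k-1} − q_k·t_k, so r_k = a·s_k + b·t_k at every step:
  q = 10: r = 14, s = 1 − 10·0 = 1, t = 0 − 10·1 = -10  (check: 634·1 + 62·(-10) = 14)
  q = 4: r = 6, s = 0 − 4·1 = -4, t = 1 − 4·(-10) = 41  (check: 634·(-4) + 62·41 = 6)
  q = 2: r = 2, s = 1 − 2·(-4) = 9, t = -10 − 2·41 = -92  (check: 634·9 + 62·(-92) = 2)
The row with r = 2 (the gcd) gives the Bezout coefficients s = 9, t = -92.
Result: 634 · (9) + 62 · (-92) = 2.

gcd(634, 62) = 2; s = 9, t = -92 (check: 634·9 + 62·(-92) = 2).


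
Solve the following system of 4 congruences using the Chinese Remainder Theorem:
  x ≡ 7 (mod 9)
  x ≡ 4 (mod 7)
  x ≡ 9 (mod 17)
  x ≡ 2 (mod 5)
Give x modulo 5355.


Product of moduli M = 9 · 7 · 17 · 5 = 5355.
Merge one congruence at a time:
  Start: x ≡ 7 (mod 9).
  Combine with x ≡ 4 (mod 7); new modulus lcm = 63.
    Write x = 7 + 9·t and substitute into x ≡ 4 (mod 7): 9·t ≡ 4 − 7 = -3 (mod 7).
    Reduce coefficients mod 7: 2·t ≡ 4 (mod 7).
    The inverse of 2 mod 7 is 4 (since 2·4 = 8 = 1·7 + 1), so t ≡ 4·4 = 16 ≡ 2 (mod 7).
    Then x = 7 + 9·2 = 25, valid modulo lcm(9, 7) = 63: x ≡ 25 (mod 63).
  Combine with x ≡ 9 (mod 17); new modulus lcm = 1071.
    Write x = 25 + 63·t and substitute into x ≡ 9 (mod 17): 63·t ≡ 9 − 25 = -16 (mod 17).
    Reduce coefficients mod 17: 12·t ≡ 1 (mod 17).
    The inverse of 12 mod 17 is 10 (since 12·10 = 120 = 7·17 + 1), so t ≡ 10·1 = 10 ≡ 10 (mod 17).
    Then x = 25 + 63·10 = 655, valid modulo lcm(63, 17) = 1071: x ≡ 655 (mod 1071).
  Combine with x ≡ 2 (mod 5); new modulus lcm = 5355.
    Write x = 655 + 1071·t and substitute into x ≡ 2 (mod 5): 1071·t ≡ 2 − 655 = -653 (mod 5).
    Reduce coefficients mod 5: 1·t ≡ 2 (mod 5).
    So t ≡ 2 (mod 5).
    Then x = 655 + 1071·2 = 2797, valid modulo lcm(1071, 5) = 5355: x ≡ 2797 (mod 5355).
Verify against each original: 2797 mod 9 = 7, 2797 mod 7 = 4, 2797 mod 17 = 9, 2797 mod 5 = 2.

x ≡ 2797 (mod 5355).


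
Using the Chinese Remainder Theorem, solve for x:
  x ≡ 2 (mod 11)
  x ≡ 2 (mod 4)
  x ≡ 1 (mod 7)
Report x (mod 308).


Moduli 11, 4, 7 are pairwise coprime; by CRT there is a unique solution modulo M = 11 · 4 · 7 = 308.
Solve pairwise, accumulating the modulus:
  Start with x ≡ 2 (mod 11).
  Combine with x ≡ 2 (mod 4): since gcd(11, 4) = 1, we get a unique residue mod 44.
    Write x = 2 + 11·t and substitute into x ≡ 2 (mod 4): 11·t ≡ 2 − 2 = 0 (mod 4).
    Reduce coefficients mod 4: 3·t ≡ 0 (mod 4).
    The inverse of 3 mod 4 is 3 (since 3·3 = 9 = 2·4 + 1), so t ≡ 3·0 = 0 ≡ 0 (mod 4).
    Then x = 2 + 11·0 = 2, valid modulo lcm(11, 4) = 44: x ≡ 2 (mod 44).
  Combine with x ≡ 1 (mod 7): since gcd(44, 7) = 1, we get a unique residue mod 308.
    Write x = 2 + 44·t and substitute into x ≡ 1 (mod 7): 44·t ≡ 1 − 2 = -1 (mod 7).
    Reduce coefficients mod 7: 2·t ≡ 6 (mod 7).
    The inverse of 2 mod 7 is 4 (since 2·4 = 8 = 1·7 + 1), so t ≡ 4·6 = 24 ≡ 3 (mod 7).
    Then x = 2 + 44·3 = 134, valid modulo lcm(44, 7) = 308: x ≡ 134 (mod 308).
Verify: 134 mod 11 = 2 ✓, 134 mod 4 = 2 ✓, 134 mod 7 = 1 ✓.

x ≡ 134 (mod 308).


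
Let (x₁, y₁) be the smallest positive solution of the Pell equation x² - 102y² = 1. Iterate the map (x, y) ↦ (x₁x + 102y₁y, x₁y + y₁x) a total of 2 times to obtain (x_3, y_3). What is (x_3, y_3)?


Step 1: Find the fundamental solution (x₁, y₁) of x² - 102y² = 1.
  Expand √102 as a continued fraction. a₀ = ⌊√102⌋ = 10; iterate m_{k+1} = d_k·a_k − m_k, d_{k+1} = (102 − m_{k+1}²)/d_k, a_{k+1} = ⌊(a₀ + m_{k+1})/d_{k+1}⌋ (starting m₀ = 0, d₀ = 1), with convergents p_k = a_k·p_{k-1} + p_{k-2}, q_k = a_k·q_{k-1} + q_{k-2} (p₋₁ = 1, q₋₁ = 0):
  k = 0: a₀ = 10; p₀/q₀ = 10/1; p₀² − 102·q₀² = 100 − 102 = -2.
  k = 1: m = 10, d = 2, a = ⌊(10 + 10)/2⌋ = 10; p/q = (10·10 + 1)/(10·1 + 0) = 101/10; p² − 102·q² = 10201 − 10200 = 1.
  The first convergent with p² − 102·q² = 1 gives the fundamental solution (x₁, y₁) = (101, 10).
Step 2: Apply the recurrence (x_{n+1}, y_{n+1}) = (x₁x_n + 102y₁y_n, x₁y_n + y₁x_n) repeatedly.
  From (x_1, y_1) = (101, 10): x_2 = 101·101 + 102·10·10 = 20401; y_2 = 101·10 + 10·101 = 2020.
  From (x_2, y_2) = (20401, 2020): x_3 = 101·20401 + 102·10·2020 = 4120901; y_3 = 101·2020 + 10·20401 = 408030.
Step 3: Verify x_3² - 102·y_3² = 16981825051801 - 16981825051800 = 1 (should be 1). ✓

(x_1, y_1) = (101, 10); (x_3, y_3) = (4120901, 408030).


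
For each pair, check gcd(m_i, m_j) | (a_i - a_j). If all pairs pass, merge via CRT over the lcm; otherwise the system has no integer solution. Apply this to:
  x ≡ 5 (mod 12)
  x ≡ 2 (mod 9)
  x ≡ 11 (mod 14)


Moduli 12, 9, 14 are not pairwise coprime, so CRT works modulo lcm(m_i) when all pairwise compatibility conditions hold.
Pairwise compatibility: gcd(m_i, m_j) must divide a_i - a_j for every pair.
Merge one congruence at a time:
  Start: x ≡ 5 (mod 12).
  Combine with x ≡ 2 (mod 9): gcd(12, 9) = 3; 2 - 5 = -3, which IS divisible by 3, so compatible.
    Write x = 5 + 12·t and substitute into x ≡ 2 (mod 9): 12·t ≡ 2 − 5 = -3 (mod 9).
    Divide the congruence (and modulus) by g = 3: 4·t ≡ -1 (mod 3).
    Reduce coefficients mod 3: 1·t ≡ 2 (mod 3).
    So t ≡ 2 (mod 3).
    Then x = 5 + 12·2 = 29, valid modulo lcm(12, 9) = 36: x ≡ 29 (mod 36).
  Combine with x ≡ 11 (mod 14): gcd(36, 14) = 2; 11 - 29 = -18, which IS divisible by 2, so compatible.
    Write x = 29 + 36·t and substitute into x ≡ 11 (mod 14): 36·t ≡ 11 − 29 = -18 (mod 14).
    Divide the congruence (and modulus) by g = 2: 18·t ≡ -9 (mod 7).
    Reduce coefficients mod 7: 4·t ≡ 5 (mod 7).
    The inverse of 4 mod 7 is 2 (since 4·2 = 8 = 1·7 + 1), so t ≡ 2·5 = 10 ≡ 3 (mod 7).
    Then x = 29 + 36·3 = 137, valid modulo lcm(36, 14) = 252: x ≡ 137 (mod 252).
Verify: 137 mod 12 = 5, 137 mod 9 = 2, 137 mod 14 = 11.

x ≡ 137 (mod 252).


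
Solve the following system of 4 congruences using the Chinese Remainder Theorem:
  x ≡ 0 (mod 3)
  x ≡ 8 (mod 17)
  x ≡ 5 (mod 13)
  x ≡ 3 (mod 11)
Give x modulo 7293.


Product of moduli M = 3 · 17 · 13 · 11 = 7293.
Merge one congruence at a time:
  Start: x ≡ 0 (mod 3).
  Combine with x ≡ 8 (mod 17); new modulus lcm = 51.
    Write x = 0 + 3·t and substitute into x ≡ 8 (mod 17): 3·t ≡ 8 − 0 = 8 (mod 17).
    The inverse of 3 mod 17 is 6 (since 3·6 = 18 = 1·17 + 1), so t ≡ 6·8 = 48 ≡ 14 (mod 17).
    Then x = 0 + 3·14 = 42, valid modulo lcm(3, 17) = 51: x ≡ 42 (mod 51).
  Combine with x ≡ 5 (mod 13); new modulus lcm = 663.
    Write x = 42 + 51·t and substitute into x ≡ 5 (mod 13): 51·t ≡ 5 − 42 = -37 (mod 13).
    Reduce coefficients mod 13: 12·t ≡ 2 (mod 13).
    The inverse of 12 mod 13 is 12 (since 12·12 = 144 = 11·13 + 1), so t ≡ 12·2 = 24 ≡ 11 (mod 13).
    Then x = 42 + 51·11 = 603, valid modulo lcm(51, 13) = 663: x ≡ 603 (mod 663).
  Combine with x ≡ 3 (mod 11); new modulus lcm = 7293.
    Write x = 603 + 663·t and substitute into x ≡ 3 (mod 11): 663·t ≡ 3 − 603 = -600 (mod 11).
    Reduce coefficients mod 11: 3·t ≡ 5 (mod 11).
    The inverse of 3 mod 11 is 4 (since 3·4 = 12 = 1·11 + 1), so t ≡ 4·5 = 20 ≡ 9 (mod 11).
    Then x = 603 + 663·9 = 6570, valid modulo lcm(663, 11) = 7293: x ≡ 6570 (mod 7293).
Verify against each original: 6570 mod 3 = 0, 6570 mod 17 = 8, 6570 mod 13 = 5, 6570 mod 11 = 3.

x ≡ 6570 (mod 7293).


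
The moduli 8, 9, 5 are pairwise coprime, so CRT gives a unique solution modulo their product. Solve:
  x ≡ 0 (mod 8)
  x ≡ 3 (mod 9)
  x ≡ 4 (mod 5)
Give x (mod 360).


Moduli 8, 9, 5 are pairwise coprime; by CRT there is a unique solution modulo M = 8 · 9 · 5 = 360.
Solve pairwise, accumulating the modulus:
  Start with x ≡ 0 (mod 8).
  Combine with x ≡ 3 (mod 9): since gcd(8, 9) = 1, we get a unique residue mod 72.
    Write x = 0 + 8·t and substitute into x ≡ 3 (mod 9): 8·t ≡ 3 − 0 = 3 (mod 9).
    The inverse of 8 mod 9 is 8 (since 8·8 = 64 = 7·9 + 1), so t ≡ 8·3 = 24 ≡ 6 (mod 9).
    Then x = 0 + 8·6 = 48, valid modulo lcm(8, 9) = 72: x ≡ 48 (mod 72).
  Combine with x ≡ 4 (mod 5): since gcd(72, 5) = 1, we get a unique residue mod 360.
    Write x = 48 + 72·t and substitute into x ≡ 4 (mod 5): 72·t ≡ 4 − 48 = -44 (mod 5).
    Reduce coefficients mod 5: 2·t ≡ 1 (mod 5).
    The inverse of 2 mod 5 is 3 (since 2·3 = 6 = 1·5 + 1), so t ≡ 3·1 = 3 ≡ 3 (mod 5).
    Then x = 48 + 72·3 = 264, valid modulo lcm(72, 5) = 360: x ≡ 264 (mod 360).
Verify: 264 mod 8 = 0 ✓, 264 mod 9 = 3 ✓, 264 mod 5 = 4 ✓.

x ≡ 264 (mod 360).


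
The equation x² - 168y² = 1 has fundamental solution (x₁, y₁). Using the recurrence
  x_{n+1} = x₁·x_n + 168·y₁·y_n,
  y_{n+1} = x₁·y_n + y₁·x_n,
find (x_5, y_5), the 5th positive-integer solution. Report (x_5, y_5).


Step 1: Find the fundamental solution (x₁, y₁) of x² - 168y² = 1.
  Expand √168 as a continued fraction. a₀ = ⌊√168⌋ = 12; iterate m_{k+1} = d_k·a_k − m_k, d_{k+1} = (168 − m_{k+1}²)/d_k, a_{k+1} = ⌊(a₀ + m_{k+1})/d_{k+1}⌋ (starting m₀ = 0, d₀ = 1), with convergents p_k = a_k·p_{k-1} + p_{k-2}, q_k = a_k·q_{k-1} + q_{k-2} (p₋₁ = 1, q₋₁ = 0):
  k = 0: a₀ = 12; p₀/q₀ = 12/1; p₀² − 168·q₀² = 144 − 168 = -24.
  k = 1: m = 12, d = 24, a = ⌊(12 + 12)/24⌋ = 1; p/q = (1·12 + 1)/(1·1 + 0) = 13/1; p² − 168·q² = 169 − 168 = 1.
  The first convergent with p² − 168·q² = 1 gives the fundamental solution (x₁, y₁) = (13, 1).
Step 2: Apply the recurrence (x_{n+1}, y_{n+1}) = (x₁x_n + 168y₁y_n, x₁y_n + y₁x_n) repeatedly.
  From (x_1, y_1) = (13, 1): x_2 = 13·13 + 168·1·1 = 337; y_2 = 13·1 + 1·13 = 26.
  From (x_2, y_2) = (337, 26): x_3 = 13·337 + 168·1·26 = 8749; y_3 = 13·26 + 1·337 = 675.
  From (x_3, y_3) = (8749, 675): x_4 = 13·8749 + 168·1·675 = 227137; y_4 = 13·675 + 1·8749 = 17524.
  From (x_4, y_4) = (227137, 17524): x_5 = 13·227137 + 168·1·17524 = 5896813; y_5 = 13·17524 + 1·227137 = 454949.
Step 3: Verify x_5² - 168·y_5² = 34772403556969 - 34772403556968 = 1 (should be 1). ✓

(x_1, y_1) = (13, 1); (x_5, y_5) = (5896813, 454949).


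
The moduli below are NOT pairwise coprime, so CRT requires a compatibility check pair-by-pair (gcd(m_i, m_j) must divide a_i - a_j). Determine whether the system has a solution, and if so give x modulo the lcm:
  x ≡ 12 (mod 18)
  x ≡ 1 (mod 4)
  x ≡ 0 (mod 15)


Moduli 18, 4, 15 are not pairwise coprime, so CRT works modulo lcm(m_i) when all pairwise compatibility conditions hold.
Pairwise compatibility: gcd(m_i, m_j) must divide a_i - a_j for every pair.
Merge one congruence at a time:
  Start: x ≡ 12 (mod 18).
  Combine with x ≡ 1 (mod 4): gcd(18, 4) = 2, and 1 - 12 = -11 is NOT divisible by 2.
    ⇒ system is inconsistent (no integer solution).

No solution (the system is inconsistent).


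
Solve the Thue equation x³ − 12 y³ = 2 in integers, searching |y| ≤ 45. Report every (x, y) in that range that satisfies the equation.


The equation is x³ - 12y³ = 2. For fixed y, x³ = 12·y³ + 2, so a solution requires the RHS to be a perfect cube.
Strategy: iterate y from -45 to 45, compute RHS = 12·y³ + 2, and check whether it is a (positive or negative) perfect cube.
Check small values of y:
  y = 0: RHS = 2 is not a perfect cube.
  y = 1: RHS = 14 is not a perfect cube.
  y = -1: RHS = -10 is not a perfect cube.
  y = 2: RHS = 98 is not a perfect cube.
  y = -2: RHS = -94 is not a perfect cube.
  y = 3: RHS = 326 is not a perfect cube.
  y = -3: RHS = -322 is not a perfect cube.
Continuing the search up to |y| = 45 finds no solutions either.
No (x, y) in the scanned range satisfies the equation.

No integer solutions with |y| ≤ 45.


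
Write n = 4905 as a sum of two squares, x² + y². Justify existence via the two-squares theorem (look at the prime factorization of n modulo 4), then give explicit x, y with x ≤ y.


Step 1: Factor n = 4905 = 3^2 · 5 · 109.
Step 2: Check the mod-4 condition on each prime factor: 3 ≡ 3 (mod 4), exponent 2 (must be even); 5 ≡ 1 (mod 4), exponent 1; 109 ≡ 1 (mod 4), exponent 1.
All primes ≡ 3 (mod 4) appear to even exponent (or don't appear), so by the two-squares theorem n IS expressible as a sum of two squares.
Step 3: Build a representation. Group n = k² · m with k = 3 and m = 5 · 109 = 545 (a product of primes ≡ 1 (mod 4)); a representation of m scales to one of n via (k·x)² + (k·y)² = k²(x² + y²). Each prime p ≡ 1 (mod 4) is itself a sum of two squares; find a² by testing p − a² for a perfect square:
  5: 5 − 1² = 4 = 2² ⇒ 5 = 1² + 2².
  109: 109 − 1² = 108, 109 − 2² = 105, 109 − 3² = 100 = 10² ⇒ 109 = 3² + 10².
  Combine using the Brahmagupta–Fibonacci identity (a² + b²)(c² + d²) = (ac − bd)² + (ad + bc)² = (ac + bd)² + (ad − bc)²:
  5 · 109 = 545: from (1² + 2²)(3² + 10²), take (1·3 − 2·10, 1·10 + 2·3) = (3 − 20, 10 + 6) = (-17, 16); dropping signs (only squares matter) gives (17, 16); check 17² + 16² = 289 + 256 = 545 ✓.
  Scale by k = 3: (3·17, 3·16) = (51, 48).
Step 4: Order so x ≤ y and verify: 48² + 51² = 2304 + 2601 = 4905 = n. ✓

n = 4905 = 48² + 51² (one valid representation with x ≤ y).


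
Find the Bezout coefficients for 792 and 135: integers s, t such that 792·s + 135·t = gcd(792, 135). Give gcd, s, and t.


Euclidean algorithm on (792, 135) — divide until remainder is 0:
  792 = 5 · 135 + 117
  135 = 1 · 117 + 18
  117 = 6 · 18 + 9
  18 = 2 · 9 + 0
gcd(792, 135) = 9.
Track Bezout coefficients alongside the remainders: start with r₀ = 792 = a·1 + b·0 (s = 1, t = 0) and r₁ = 135 = a·0 + b·1 (s = 0, t = 1); each new remainder r_{k+1} = r_{k-1} − q_k·r_k inherits s_{k+1} = s_{k-1} − q_k·s_k, t_{k+1} = t_{k-1} − q_k·t_k, so r_k = a·s_k + b·t_k at every step:
  q = 5: r = 117, s = 1 − 5·0 = 1, t = 0 − 5·1 = -5  (check: 792·1 + 135·(-5) = 117)
  q = 1: r = 18, s = 0 − 1·1 = -1, t = 1 − 1·(-5) = 6  (check: 792·(-1) + 135·6 = 18)
  q = 6: r = 9, s = 1 − 6·(-1) = 7, t = -5 − 6·6 = -41  (check: 792·7 + 135·(-41) = 9)
The row with r = 9 (the gcd) gives the Bezout coefficients s = 7, t = -41.
Result: 792 · (7) + 135 · (-41) = 9.

gcd(792, 135) = 9; s = 7, t = -41 (check: 792·7 + 135·(-41) = 9).


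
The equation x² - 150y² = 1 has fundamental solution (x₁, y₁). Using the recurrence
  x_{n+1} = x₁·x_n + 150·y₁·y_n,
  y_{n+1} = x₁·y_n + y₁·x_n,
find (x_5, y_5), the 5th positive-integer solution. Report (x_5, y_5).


Step 1: Find the fundamental solution (x₁, y₁) of x² - 150y² = 1.
  Expand √150 as a continued fraction. a₀ = ⌊√150⌋ = 12; iterate m_{k+1} = d_k·a_k − m_k, d_{k+1} = (150 − m_{k+1}²)/d_k, a_{k+1} = ⌊(a₀ + m_{k+1})/d_{k+1}⌋ (starting m₀ = 0, d₀ = 1), with convergents p_k = a_k·p_{k-1} + p_{k-2}, q_k = a_k·q_{k-1} + q_{k-2} (p₋₁ = 1, q₋₁ = 0):
  k = 0: a₀ = 12; p₀/q₀ = 12/1; p₀² − 150·q₀² = 144 − 150 = -6.
  k = 1: m = 12, d = 6, a = ⌊(12 + 12)/6⌋ = 4; p/q = (4·12 + 1)/(4·1 + 0) = 49/4; p² − 150·q² = 2401 − 2400 = 1.
  The first convergent with p² − 150·q² = 1 gives the fundamental solution (x₁, y₁) = (49, 4).
Step 2: Apply the recurrence (x_{n+1}, y_{n+1}) = (x₁x_n + 150y₁y_n, x₁y_n + y₁x_n) repeatedly.
  From (x_1, y_1) = (49, 4): x_2 = 49·49 + 150·4·4 = 4801; y_2 = 49·4 + 4·49 = 392.
  From (x_2, y_2) = (4801, 392): x_3 = 49·4801 + 150·4·392 = 470449; y_3 = 49·392 + 4·4801 = 38412.
  From (x_3, y_3) = (470449, 38412): x_4 = 49·470449 + 150·4·38412 = 46099201; y_4 = 49·38412 + 4·470449 = 3763984.
  From (x_4, y_4) = (46099201, 3763984): x_5 = 49·46099201 + 150·4·3763984 = 4517251249; y_5 = 49·3763984 + 4·46099201 = 368832020.
Step 3: Verify x_5² - 150·y_5² = 20405558846592060001 - 20405558846592060000 = 1 (should be 1). ✓

(x_1, y_1) = (49, 4); (x_5, y_5) = (4517251249, 368832020).


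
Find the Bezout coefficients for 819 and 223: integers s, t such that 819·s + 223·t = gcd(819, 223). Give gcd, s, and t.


Euclidean algorithm on (819, 223) — divide until remainder is 0:
  819 = 3 · 223 + 150
  223 = 1 · 150 + 73
  150 = 2 · 73 + 4
  73 = 18 · 4 + 1
  4 = 4 · 1 + 0
gcd(819, 223) = 1.
Track Bezout coefficients alongside the remainders: start with r₀ = 819 = a·1 + b·0 (s = 1, t = 0) and r₁ = 223 = a·0 + b·1 (s = 0, t = 1); each new remainder r_{k+1} = r_{k-1} − q_k·r_k inherits s_{k+1} = s_{k-1} − q_k·s_k, t_{k+1} = t_{k-1} − q_k·t_k, so r_k = a·s_k + b·t_k at every step:
  q = 3: r = 150, s = 1 − 3·0 = 1, t = 0 − 3·1 = -3  (check: 819·1 + 223·(-3) = 150)
  q = 1: r = 73, s = 0 − 1·1 = -1, t = 1 − 1·(-3) = 4  (check: 819·(-1) + 223·4 = 73)
  q = 2: r = 4, s = 1 − 2·(-1) = 3, t = -3 − 2·4 = -11  (check: 819·3 + 223·(-11) = 4)
  q = 18: r = 1, s = -1 − 18·3 = -55, t = 4 − 18·(-11) = 202  (check: 819·(-55) + 223·202 = 1)
The row with r = 1 (the gcd) gives the Bezout coefficients s = -55, t = 202.
Result: 819 · (-55) + 223 · (202) = 1.

gcd(819, 223) = 1; s = -55, t = 202 (check: 819·(-55) + 223·202 = 1).


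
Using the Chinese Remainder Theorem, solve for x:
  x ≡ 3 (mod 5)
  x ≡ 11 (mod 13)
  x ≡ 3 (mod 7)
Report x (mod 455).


Moduli 5, 13, 7 are pairwise coprime; by CRT there is a unique solution modulo M = 5 · 13 · 7 = 455.
Solve pairwise, accumulating the modulus:
  Start with x ≡ 3 (mod 5).
  Combine with x ≡ 11 (mod 13): since gcd(5, 13) = 1, we get a unique residue mod 65.
    Write x = 3 + 5·t and substitute into x ≡ 11 (mod 13): 5·t ≡ 11 − 3 = 8 (mod 13).
    The inverse of 5 mod 13 is 8 (since 5·8 = 40 = 3·13 + 1), so t ≡ 8·8 = 64 ≡ 12 (mod 13).
    Then x = 3 + 5·12 = 63, valid modulo lcm(5, 13) = 65: x ≡ 63 (mod 65).
  Combine with x ≡ 3 (mod 7): since gcd(65, 7) = 1, we get a unique residue mod 455.
    Write x = 63 + 65·t and substitute into x ≡ 3 (mod 7): 65·t ≡ 3 − 63 = -60 (mod 7).
    Reduce coefficients mod 7: 2·t ≡ 3 (mod 7).
    The inverse of 2 mod 7 is 4 (since 2·4 = 8 = 1·7 + 1), so t ≡ 4·3 = 12 ≡ 5 (mod 7).
    Then x = 63 + 65·5 = 388, valid modulo lcm(65, 7) = 455: x ≡ 388 (mod 455).
Verify: 388 mod 5 = 3 ✓, 388 mod 13 = 11 ✓, 388 mod 7 = 3 ✓.

x ≡ 388 (mod 455).


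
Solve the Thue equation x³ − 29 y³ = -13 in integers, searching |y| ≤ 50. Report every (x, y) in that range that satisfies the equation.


The equation is x³ - 29y³ = -13. For fixed y, x³ = 29·y³ − 13, so a solution requires the RHS to be a perfect cube.
Strategy: iterate y from -50 to 50, compute RHS = 29·y³ − 13, and check whether it is a (positive or negative) perfect cube.
Check small values of y:
  y = 0: RHS = -13 is not a perfect cube.
  y = 1: RHS = 16 is not a perfect cube.
  y = -1: RHS = -42 is not a perfect cube.
  y = 2: RHS = 219 is not a perfect cube.
  y = -2: RHS = -245 is not a perfect cube.
  y = 3: RHS = 770 is not a perfect cube.
  y = -3: RHS = -796 is not a perfect cube.
Continuing the search up to |y| = 50 finds no solutions either.
No (x, y) in the scanned range satisfies the equation.

No integer solutions with |y| ≤ 50.


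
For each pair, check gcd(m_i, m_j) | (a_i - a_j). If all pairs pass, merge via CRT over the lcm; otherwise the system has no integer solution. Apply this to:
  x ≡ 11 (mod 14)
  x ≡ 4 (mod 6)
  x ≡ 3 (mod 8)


Moduli 14, 6, 8 are not pairwise coprime, so CRT works modulo lcm(m_i) when all pairwise compatibility conditions hold.
Pairwise compatibility: gcd(m_i, m_j) must divide a_i - a_j for every pair.
Merge one congruence at a time:
  Start: x ≡ 11 (mod 14).
  Combine with x ≡ 4 (mod 6): gcd(14, 6) = 2, and 4 - 11 = -7 is NOT divisible by 2.
    ⇒ system is inconsistent (no integer solution).

No solution (the system is inconsistent).


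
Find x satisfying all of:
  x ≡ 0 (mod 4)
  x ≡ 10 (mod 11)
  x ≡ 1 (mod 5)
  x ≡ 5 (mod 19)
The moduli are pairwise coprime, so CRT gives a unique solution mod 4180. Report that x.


Product of moduli M = 4 · 11 · 5 · 19 = 4180.
Merge one congruence at a time:
  Start: x ≡ 0 (mod 4).
  Combine with x ≡ 10 (mod 11); new modulus lcm = 44.
    Write x = 0 + 4·t and substitute into x ≡ 10 (mod 11): 4·t ≡ 10 − 0 = 10 (mod 11).
    The inverse of 4 mod 11 is 3 (since 4·3 = 12 = 1·11 + 1), so t ≡ 3·10 = 30 ≡ 8 (mod 11).
    Then x = 0 + 4·8 = 32, valid modulo lcm(4, 11) = 44: x ≡ 32 (mod 44).
  Combine with x ≡ 1 (mod 5); new modulus lcm = 220.
    Write x = 32 + 44·t and substitute into x ≡ 1 (mod 5): 44·t ≡ 1 − 32 = -31 (mod 5).
    Reduce coefficients mod 5: 4·t ≡ 4 (mod 5).
    The inverse of 4 mod 5 is 4 (since 4·4 = 16 = 3·5 + 1), so t ≡ 4·4 = 16 ≡ 1 (mod 5).
    Then x = 32 + 44·1 = 76, valid modulo lcm(44, 5) = 220: x ≡ 76 (mod 220).
  Combine with x ≡ 5 (mod 19); new modulus lcm = 4180.
    Write x = 76 + 220·t and substitute into x ≡ 5 (mod 19): 220·t ≡ 5 − 76 = -71 (mod 19).
    Reduce coefficients mod 19: 11·t ≡ 5 (mod 19).
    The inverse of 11 mod 19 is 7 (since 11·7 = 77 = 4·19 + 1), so t ≡ 7·5 = 35 ≡ 16 (mod 19).
    Then x = 76 + 220·16 = 3596, valid modulo lcm(220, 19) = 4180: x ≡ 3596 (mod 4180).
Verify against each original: 3596 mod 4 = 0, 3596 mod 11 = 10, 3596 mod 5 = 1, 3596 mod 19 = 5.

x ≡ 3596 (mod 4180).


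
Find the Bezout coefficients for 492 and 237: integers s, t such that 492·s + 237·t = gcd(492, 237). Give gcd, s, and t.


Euclidean algorithm on (492, 237) — divide until remainder is 0:
  492 = 2 · 237 + 18
  237 = 13 · 18 + 3
  18 = 6 · 3 + 0
gcd(492, 237) = 3.
Track Bezout coefficients alongside the remainders: start with r₀ = 492 = a·1 + b·0 (s = 1, t = 0) and r₁ = 237 = a·0 + b·1 (s = 0, t = 1); each new remainder r_{k+1} = r_{k-1} − q_k·r_k inherits s_{k+1} = s_{k-1} − q_k·s_k, t_{k+1} = t_{k-1} − q_k·t_k, so r_k = a·s_k + b·t_k at every step:
  q = 2: r = 18, s = 1 − 2·0 = 1, t = 0 − 2·1 = -2  (check: 492·1 + 237·(-2) = 18)
  q = 13: r = 3, s = 0 − 13·1 = -13, t = 1 − 13·(-2) = 27  (check: 492·(-13) + 237·27 = 3)
The row with r = 3 (the gcd) gives the Bezout coefficients s = -13, t = 27.
Result: 492 · (-13) + 237 · (27) = 3.

gcd(492, 237) = 3; s = -13, t = 27 (check: 492·(-13) + 237·27 = 3).


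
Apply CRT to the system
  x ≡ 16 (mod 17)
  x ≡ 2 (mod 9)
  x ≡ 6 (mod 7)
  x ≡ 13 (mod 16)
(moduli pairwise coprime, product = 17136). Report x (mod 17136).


Product of moduli M = 17 · 9 · 7 · 16 = 17136.
Merge one congruence at a time:
  Start: x ≡ 16 (mod 17).
  Combine with x ≡ 2 (mod 9); new modulus lcm = 153.
    Write x = 16 + 17·t and substitute into x ≡ 2 (mod 9): 17·t ≡ 2 − 16 = -14 (mod 9).
    Reduce coefficients mod 9: 8·t ≡ 4 (mod 9).
    The inverse of 8 mod 9 is 8 (since 8·8 = 64 = 7·9 + 1), so t ≡ 8·4 = 32 ≡ 5 (mod 9).
    Then x = 16 + 17·5 = 101, valid modulo lcm(17, 9) = 153: x ≡ 101 (mod 153).
  Combine with x ≡ 6 (mod 7); new modulus lcm = 1071.
    Write x = 101 + 153·t and substitute into x ≡ 6 (mod 7): 153·t ≡ 6 − 101 = -95 (mod 7).
    Reduce coefficients mod 7: 6·t ≡ 3 (mod 7).
    The inverse of 6 mod 7 is 6 (since 6·6 = 36 = 5·7 + 1), so t ≡ 6·3 = 18 ≡ 4 (mod 7).
    Then x = 101 + 153·4 = 713, valid modulo lcm(153, 7) = 1071: x ≡ 713 (mod 1071).
  Combine with x ≡ 13 (mod 16); new modulus lcm = 17136.
    Write x = 713 + 1071·t and substitute into x ≡ 13 (mod 16): 1071·t ≡ 13 − 713 = -700 (mod 16).
    Reduce coefficients mod 16: 15·t ≡ 4 (mod 16).
    The inverse of 15 mod 16 is 15 (since 15·15 = 225 = 14·16 + 1), so t ≡ 15·4 = 60 ≡ 12 (mod 16).
    Then x = 713 + 1071·12 = 13565, valid modulo lcm(1071, 16) = 17136: x ≡ 13565 (mod 17136).
Verify against each original: 13565 mod 17 = 16, 13565 mod 9 = 2, 13565 mod 7 = 6, 13565 mod 16 = 13.

x ≡ 13565 (mod 17136).


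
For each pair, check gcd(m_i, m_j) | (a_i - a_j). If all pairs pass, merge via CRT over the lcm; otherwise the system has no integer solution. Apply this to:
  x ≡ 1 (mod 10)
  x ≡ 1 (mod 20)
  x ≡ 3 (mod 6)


Moduli 10, 20, 6 are not pairwise coprime, so CRT works modulo lcm(m_i) when all pairwise compatibility conditions hold.
Pairwise compatibility: gcd(m_i, m_j) must divide a_i - a_j for every pair.
Merge one congruence at a time:
  Start: x ≡ 1 (mod 10).
  Combine with x ≡ 1 (mod 20): gcd(10, 20) = 10; 1 - 1 = 0, which IS divisible by 10, so compatible.
    Write x = 1 + 10·t and substitute into x ≡ 1 (mod 20): 10·t ≡ 1 − 1 = 0 (mod 20).
    Divide the congruence (and modulus) by g = 10: 1·t ≡ 0 (mod 2).
    So t ≡ 0 (mod 2).
    Then x = 1 + 10·0 = 1, valid modulo lcm(10, 20) = 20: x ≡ 1 (mod 20).
  Combine with x ≡ 3 (mod 6): gcd(20, 6) = 2; 3 - 1 = 2, which IS divisible by 2, so compatible.
    Write x = 1 + 20·t and substitute into x ≡ 3 (mod 6): 20·t ≡ 3 − 1 = 2 (mod 6).
    Divide the congruence (and modulus) by g = 2: 10·t ≡ 1 (mod 3).
    Reduce coefficients mod 3: 1·t ≡ 1 (mod 3).
    So t ≡ 1 (mod 3).
    Then x = 1 + 20·1 = 21, valid modulo lcm(20, 6) = 60: x ≡ 21 (mod 60).
Verify: 21 mod 10 = 1, 21 mod 20 = 1, 21 mod 6 = 3.

x ≡ 21 (mod 60).


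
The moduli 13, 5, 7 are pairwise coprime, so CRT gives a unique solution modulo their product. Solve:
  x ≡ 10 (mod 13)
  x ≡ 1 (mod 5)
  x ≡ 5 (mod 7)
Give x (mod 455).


Moduli 13, 5, 7 are pairwise coprime; by CRT there is a unique solution modulo M = 13 · 5 · 7 = 455.
Solve pairwise, accumulating the modulus:
  Start with x ≡ 10 (mod 13).
  Combine with x ≡ 1 (mod 5): since gcd(13, 5) = 1, we get a unique residue mod 65.
    Write x = 10 + 13·t and substitute into x ≡ 1 (mod 5): 13·t ≡ 1 − 10 = -9 (mod 5).
    Reduce coefficients mod 5: 3·t ≡ 1 (mod 5).
    The inverse of 3 mod 5 is 2 (since 3·2 = 6 = 1·5 + 1), so t ≡ 2·1 = 2 ≡ 2 (mod 5).
    Then x = 10 + 13·2 = 36, valid modulo lcm(13, 5) = 65: x ≡ 36 (mod 65).
  Combine with x ≡ 5 (mod 7): since gcd(65, 7) = 1, we get a unique residue mod 455.
    Write x = 36 + 65·t and substitute into x ≡ 5 (mod 7): 65·t ≡ 5 − 36 = -31 (mod 7).
    Reduce coefficients mod 7: 2·t ≡ 4 (mod 7).
    The inverse of 2 mod 7 is 4 (since 2·4 = 8 = 1·7 + 1), so t ≡ 4·4 = 16 ≡ 2 (mod 7).
    Then x = 36 + 65·2 = 166, valid modulo lcm(65, 7) = 455: x ≡ 166 (mod 455).
Verify: 166 mod 13 = 10 ✓, 166 mod 5 = 1 ✓, 166 mod 7 = 5 ✓.

x ≡ 166 (mod 455).


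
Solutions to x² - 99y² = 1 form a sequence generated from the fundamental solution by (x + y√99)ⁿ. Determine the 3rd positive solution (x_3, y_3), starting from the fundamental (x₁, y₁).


Step 1: Find the fundamental solution (x₁, y₁) of x² - 99y² = 1.
  Expand √99 as a continued fraction. a₀ = ⌊√99⌋ = 9; iterate m_{k+1} = d_k·a_k − m_k, d_{k+1} = (99 − m_{k+1}²)/d_k, a_{k+1} = ⌊(a₀ + m_{k+1})/d_{k+1}⌋ (starting m₀ = 0, d₀ = 1), with convergents p_k = a_k·p_{k-1} + p_{k-2}, q_k = a_k·q_{k-1} + q_{k-2} (p₋₁ = 1, q₋₁ = 0):
  k = 0: a₀ = 9; p₀/q₀ = 9/1; p₀² − 99·q₀² = 81 − 99 = -18.
  k = 1: m = 9, d = 18, a = ⌊(9 + 9)/18⌋ = 1; p/q = (1·9 + 1)/(1·1 + 0) = 10/1; p² − 99·q² = 100 − 99 = 1.
  The first convergent with p² − 99·q² = 1 gives the fundamental solution (x₁, y₁) = (10, 1).
Step 2: Apply the recurrence (x_{n+1}, y_{n+1}) = (x₁x_n + 99y₁y_n, x₁y_n + y₁x_n) repeatedly.
  From (x_1, y_1) = (10, 1): x_2 = 10·10 + 99·1·1 = 199; y_2 = 10·1 + 1·10 = 20.
  From (x_2, y_2) = (199, 20): x_3 = 10·199 + 99·1·20 = 3970; y_3 = 10·20 + 1·199 = 399.
Step 3: Verify x_3² - 99·y_3² = 15760900 - 15760899 = 1 (should be 1). ✓

(x_1, y_1) = (10, 1); (x_3, y_3) = (3970, 399).
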